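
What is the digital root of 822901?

8+2+2+9+0+1 = 22
2+2 = 4

4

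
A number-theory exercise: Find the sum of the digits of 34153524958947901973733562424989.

3+4+1+5+3+5+2+4+9+5+8+9+4+7+9+0+1+9+7+3+7+3+3+5+6+2+4+2+4+9+8+9 = 160

160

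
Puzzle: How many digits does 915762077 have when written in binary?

915762077 in base 2 is 110110100101010110101110011101, which has 30 digits.

30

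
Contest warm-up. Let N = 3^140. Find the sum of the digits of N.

3^140 = 6265787482177970379256224194341930332206694446810665274859598050801
Sum of its 67 digits: 306.

306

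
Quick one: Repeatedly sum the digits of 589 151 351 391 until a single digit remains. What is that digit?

5+8+9+1+5+1+3+5+1+3+9+1 = 51
5+1 = 6

6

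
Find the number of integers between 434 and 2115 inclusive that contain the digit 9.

The integers in [434, 2115] that contain the digit 9: 439, 449, 459, 469, 479, 489, …, 2099, 2109.
483 qualify.

483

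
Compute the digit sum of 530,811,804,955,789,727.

89

5+3+0+8+1+1+8+0+4+9+5+5+7+8+9+7+2+7 = 89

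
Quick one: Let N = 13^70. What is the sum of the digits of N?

346

13^70 = 946312684517285425602088507550312255344648571553386120579525970592441865195449
Sum of its 78 digits: 346.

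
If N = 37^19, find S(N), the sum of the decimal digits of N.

145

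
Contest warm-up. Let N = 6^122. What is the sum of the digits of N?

432

6^122 = 85990910376963959192066473501852790909859449754411270275114275176943066770808840203664292315136
Sum of its 95 digits: 432.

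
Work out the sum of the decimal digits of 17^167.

908

17^167 = 30547091808527362773986691321852629083823574079765768185848040358107564619317985530471243444958185048042401211714302836115633082468984075243653357727157922015870183248952228712277361457453324169506995593073
Sum of its 206 digits: 908.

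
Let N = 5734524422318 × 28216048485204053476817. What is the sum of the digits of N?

5734524422318 × 28216048485204053476817 = 161805619139711453734495986330401806
Sum of its 36 digits: 151.

151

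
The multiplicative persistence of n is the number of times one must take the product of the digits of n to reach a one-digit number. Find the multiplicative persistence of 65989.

2

65989 → 19440 → 0 (2 steps)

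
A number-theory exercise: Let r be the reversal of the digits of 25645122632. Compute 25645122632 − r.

2022967980

Reverse of 25645122632 is 23622154652.
25645122632 − 23622154652 = 2022967980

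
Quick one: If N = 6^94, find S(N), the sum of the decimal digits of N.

333

6^94 = 14002885448818392191715755040253296907946324384279725470316185836108906496
Sum of its 74 digits: 333.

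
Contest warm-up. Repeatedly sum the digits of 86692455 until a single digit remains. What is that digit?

8+6+6+9+2+4+5+5 = 45
4+5 = 9

9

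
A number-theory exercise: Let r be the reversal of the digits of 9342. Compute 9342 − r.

Reverse of 9342 is 2439.
9342 − 2439 = 6903

6903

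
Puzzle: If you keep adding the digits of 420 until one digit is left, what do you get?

4+2+0 = 6

6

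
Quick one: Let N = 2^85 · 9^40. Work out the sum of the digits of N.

2^85 · 9^40 = 5718077127872545745005839273262009543305144736051255780501880832
Sum of its 64 digits: 261.

261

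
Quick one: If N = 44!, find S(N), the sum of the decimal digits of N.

44! = 2658271574788448768043625811014615890319638528000000000
Sum of its 55 digits: 216.

216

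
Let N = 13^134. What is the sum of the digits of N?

13^134 = 185527891590139857462512727292775486906700474012622888422259560852578933556821152045163325153543029046253330364218602374781127879464674541155982178489
Sum of its 150 digits: 664.

664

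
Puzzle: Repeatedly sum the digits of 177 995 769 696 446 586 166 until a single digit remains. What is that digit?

1

1+7+7+9+9+5+7+6+9+6+9+6+4+4+6+5+8+6+1+6+6 = 127
1+2+7 = 10
1+0 = 1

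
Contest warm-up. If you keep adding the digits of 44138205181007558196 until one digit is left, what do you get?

4+4+1+3+8+2+0+5+1+8+1+0+0+7+5+5+8+1+9+6 = 78
7+8 = 15
1+5 = 6

6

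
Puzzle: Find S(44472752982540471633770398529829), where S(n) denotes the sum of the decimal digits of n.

156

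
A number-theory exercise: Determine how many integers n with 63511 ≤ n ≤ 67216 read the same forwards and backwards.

37

The integers in [63511, 67216] that read the same forwards and backwards: 63536, 63636, 63736, 63836, 63936, 64046, …, 67076, 67176.
37 qualify.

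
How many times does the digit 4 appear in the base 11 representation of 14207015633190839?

4

14207015633190839 in base 11 is 344587A548891418.
The digit 4 appears 4 times.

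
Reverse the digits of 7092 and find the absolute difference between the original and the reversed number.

Reverse of 7092 is 2907.
|7092 − 2907| = 4185

4185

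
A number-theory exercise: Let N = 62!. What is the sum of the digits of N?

62! = 31469973260387937525653122354950764088012280797258232192163168247821107200000000000000
Sum of its 86 digits: 306.

306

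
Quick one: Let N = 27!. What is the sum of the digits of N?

27! = 10888869450418352160768000000
Sum of its 29 digits: 108.

108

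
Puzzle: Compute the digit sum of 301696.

25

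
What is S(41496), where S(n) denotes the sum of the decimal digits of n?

4+1+4+9+6 = 24

24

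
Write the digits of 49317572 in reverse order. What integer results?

27571394

Reversing 49317572 gives 27571394.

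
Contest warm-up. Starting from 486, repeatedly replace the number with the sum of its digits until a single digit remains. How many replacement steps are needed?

486 → 18 → 9 (2 steps)

2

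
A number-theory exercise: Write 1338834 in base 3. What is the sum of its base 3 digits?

12

1338834 in base 3 is 2112000112110.
Digit sum: 2+1+1+2+0+0+0+1+1+2+1+1+0 = 12.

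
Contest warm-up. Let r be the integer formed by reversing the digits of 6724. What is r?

4276

Reversing 6724 gives 4276.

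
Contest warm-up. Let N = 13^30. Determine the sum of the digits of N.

13^30 = 2619995643649944960380551432833049
Sum of its 34 digits: 163.

163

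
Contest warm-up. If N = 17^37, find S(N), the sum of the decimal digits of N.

197

17^37 = 3362095853201812742282475234995233875224247377
Sum of its 46 digits: 197.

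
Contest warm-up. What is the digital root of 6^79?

9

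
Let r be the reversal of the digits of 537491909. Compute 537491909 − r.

-371702826

Reverse of 537491909 is 909194735.
537491909 − 909194735 = -371702826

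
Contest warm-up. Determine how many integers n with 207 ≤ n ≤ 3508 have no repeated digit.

The integers in [207, 3508] that have no repeated digit: 207, 208, 209, 210, 213, 214, …, 3507, 3508.
1809 qualify.

1809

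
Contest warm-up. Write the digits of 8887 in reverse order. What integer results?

Reversing 8887 gives 7888.

7888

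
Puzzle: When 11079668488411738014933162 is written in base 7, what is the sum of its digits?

96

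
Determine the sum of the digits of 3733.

3+7+3+3 = 16

16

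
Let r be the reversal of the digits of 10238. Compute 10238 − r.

-72963

Reverse of 10238 is 83201.
10238 − 83201 = -72963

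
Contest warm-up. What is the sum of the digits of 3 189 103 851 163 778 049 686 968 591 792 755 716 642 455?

217

3+1+8+9+1+0+3+8+5+1+1+6+3+7+7+8+0+4+9+6+8+6+9+6+8+5+9+1+7+9+2+7+5+5+7+1+6+6+4+2+4+5+5 = 217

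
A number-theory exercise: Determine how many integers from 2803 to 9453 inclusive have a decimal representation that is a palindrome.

67

The integers in [2803, 9453] that have a decimal representation that is a palindrome: 2882, 2992, 3003, 3113, 3223, 3333, …, 9339, 9449.
67 qualify.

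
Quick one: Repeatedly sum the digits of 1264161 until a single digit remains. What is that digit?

3

1+2+6+4+1+6+1 = 21
2+1 = 3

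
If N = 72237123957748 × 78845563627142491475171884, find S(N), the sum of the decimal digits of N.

202

72237123957748 × 78845563627142491475171884 = 5695576753252399167986909756012653557232
Sum of its 40 digits: 202.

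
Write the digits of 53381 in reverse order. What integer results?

18335

Reversing 53381 gives 18335.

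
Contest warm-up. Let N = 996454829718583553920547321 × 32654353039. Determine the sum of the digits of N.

200

996454829718583553920547321 × 32654353039 = 32538587797047256388740844776039658519
Sum of its 38 digits: 200.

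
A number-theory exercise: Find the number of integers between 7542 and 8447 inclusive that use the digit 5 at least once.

215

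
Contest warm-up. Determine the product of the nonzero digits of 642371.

1008

6×4×2×3×7×1 = 1008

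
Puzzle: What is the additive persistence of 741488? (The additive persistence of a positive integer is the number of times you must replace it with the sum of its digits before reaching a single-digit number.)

2

741488 → 32 → 5 (2 steps)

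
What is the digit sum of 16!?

16! = 20922789888000
Sum of its 14 digits: 63.

63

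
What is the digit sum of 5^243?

728

5^243 = 70747492803333690371164994460060873286582274985462017106114178827621104051506602458902589468444985151984003432006858044186583850572447307314405406941659748554229736328125
Sum of its 170 digits: 728.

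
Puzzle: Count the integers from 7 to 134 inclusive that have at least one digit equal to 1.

The integers in [7, 134] that have at least one digit equal to 1: 10, 11, 12, 13, 14, 15, …, 133, 134.
53 qualify.

53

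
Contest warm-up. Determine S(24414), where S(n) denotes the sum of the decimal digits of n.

2+4+4+1+4 = 15

15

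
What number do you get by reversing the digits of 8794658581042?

2401858564978

Reversing 8794658581042 gives 2401858564978.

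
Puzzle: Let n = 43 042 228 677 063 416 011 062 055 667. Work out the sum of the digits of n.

104

4+3+0+4+2+2+2+8+6+7+7+0+6+3+4+1+6+0+1+1+0+6+2+0+5+5+6+6+7 = 104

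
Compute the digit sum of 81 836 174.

38

8+1+8+3+6+1+7+4 = 38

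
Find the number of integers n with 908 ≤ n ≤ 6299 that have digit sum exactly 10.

198

The integers in [908, 6299] that have digit sum exactly 10: 910, 1009, 1018, 1027, 1036, 1045, …, 6211, 6220.
198 qualify.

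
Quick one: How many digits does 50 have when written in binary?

6

50 in base 2 is 110010, which has 6 digits.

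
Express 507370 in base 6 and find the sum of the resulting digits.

507370 in base 6 is 14512534.
Digit sum: 1+4+5+1+2+5+3+4 = 25.

25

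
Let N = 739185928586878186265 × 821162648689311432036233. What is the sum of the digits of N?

739185928586878186265 × 821162648689311432036233 = 606991874992269100462058292454378238802939745
Sum of its 45 digits: 217.

217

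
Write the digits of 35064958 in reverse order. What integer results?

Reversing 35064958 gives 85946053.

85946053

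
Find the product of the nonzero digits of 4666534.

51840

4×6×6×6×5×3×4 = 51840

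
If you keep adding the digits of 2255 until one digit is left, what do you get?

5

2+2+5+5 = 14
1+4 = 5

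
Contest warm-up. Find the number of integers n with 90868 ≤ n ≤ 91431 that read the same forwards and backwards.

6

The integers in [90868, 91431] that read the same forwards and backwards: 90909, 91019, 91119, 91219, 91319, 91419.
6 qualify.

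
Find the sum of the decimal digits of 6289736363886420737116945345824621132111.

168

6+2+8+9+7+3+6+3+6+3+8+8+6+4+2+0+7+3+7+1+1+6+9+4+5+3+4+5+8+2+4+6+2+1+1+3+2+1+1+1 = 168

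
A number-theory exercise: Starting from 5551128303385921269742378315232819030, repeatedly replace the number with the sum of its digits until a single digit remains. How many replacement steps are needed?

5551128303385921269742378315232819030 → 146 → 11 → 2 (3 steps)

3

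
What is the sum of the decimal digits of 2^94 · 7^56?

2^94 · 7^56 = 4190924463085989744172589587218143741199485814107936232735903954540622249984
Sum of its 76 digits: 361.

361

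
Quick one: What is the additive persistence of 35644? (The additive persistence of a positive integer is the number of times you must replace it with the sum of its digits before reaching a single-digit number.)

2

35644 → 22 → 4 (2 steps)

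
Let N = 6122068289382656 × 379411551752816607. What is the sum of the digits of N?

138

6122068289382656 × 379411551752816607 = 2322783429611385022894801214568192
Sum of its 34 digits: 138.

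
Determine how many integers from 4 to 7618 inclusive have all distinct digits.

4108

The integers in [4, 7618] that have all distinct digits: 4, 5, 6, 7, 8, 9, …, 7615, 7618.
4108 qualify.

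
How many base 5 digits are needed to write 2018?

5

2018 in base 5 is 31033, which has 5 digits.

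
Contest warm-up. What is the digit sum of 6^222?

738

6^222 = 56179463200996057208276713692733414466078600545950937635652503693742079047235470060433811932545086635475607655808523969013136142693412071809588014597053712671468234406363136
Sum of its 173 digits: 738.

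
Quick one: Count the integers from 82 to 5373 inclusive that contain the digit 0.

The integers in [82, 5373] that contain the digit 0: 90, 100, 101, 102, 103, 104, …, 5360, 5370.
1411 qualify.

1411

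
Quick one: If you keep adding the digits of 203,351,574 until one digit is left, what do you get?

2+0+3+3+5+1+5+7+4 = 30
3+0 = 3
(Equivalently, 203,351,574 mod 9 = 3.)

3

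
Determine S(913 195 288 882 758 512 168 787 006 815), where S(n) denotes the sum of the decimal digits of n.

149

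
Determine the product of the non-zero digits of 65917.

1890

6×5×9×1×7 = 1890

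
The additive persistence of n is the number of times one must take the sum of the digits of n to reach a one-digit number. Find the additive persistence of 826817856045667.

3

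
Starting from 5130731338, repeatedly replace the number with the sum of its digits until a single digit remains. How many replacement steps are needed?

5130731338 → 34 → 7 (2 steps)

2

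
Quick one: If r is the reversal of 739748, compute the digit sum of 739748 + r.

40

Reversal of 739748 is 847937; 739748 + 847937 = 1587685.
Digit sum of 1587685: 1+5+8+7+6+8+5 = 40.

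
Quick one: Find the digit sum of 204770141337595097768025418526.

128

2+0+4+7+7+0+1+4+1+3+3+7+5+9+5+0+9+7+7+6+8+0+2+5+4+1+8+5+2+6 = 128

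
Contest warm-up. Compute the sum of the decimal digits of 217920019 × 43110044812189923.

217920019 × 43110044812189923 = 9394541784563279451768537
Sum of its 25 digits: 132.

132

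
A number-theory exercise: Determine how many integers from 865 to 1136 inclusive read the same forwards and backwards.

16

The integers in [865, 1136] that read the same forwards and backwards: 868, 878, 888, 898, 909, 919, …, 1001, 1111.
16 qualify.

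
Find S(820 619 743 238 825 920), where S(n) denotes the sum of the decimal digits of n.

79

8+2+0+6+1+9+7+4+3+2+3+8+8+2+5+9+2+0 = 79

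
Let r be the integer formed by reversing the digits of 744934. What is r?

439447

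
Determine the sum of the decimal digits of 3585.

3+5+8+5 = 21

21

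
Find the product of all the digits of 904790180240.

0

9×0×4×7×9×0×1×8×0×2×4×0 = 0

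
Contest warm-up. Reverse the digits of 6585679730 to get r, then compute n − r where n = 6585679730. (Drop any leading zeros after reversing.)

6205913874

Reverse of 6585679730 is 379765856.
6585679730 − 379765856 = 6205913874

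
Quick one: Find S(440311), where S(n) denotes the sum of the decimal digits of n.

13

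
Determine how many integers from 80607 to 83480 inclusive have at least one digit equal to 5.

710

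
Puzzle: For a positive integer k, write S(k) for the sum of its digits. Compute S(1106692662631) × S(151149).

1029

S(1106692662631) = 1+1+0+6+6+9+2+6+6+2+6+3+1 = 49.
S(151149) = 1+5+1+1+4+9 = 21.
49 · 21 = 1029.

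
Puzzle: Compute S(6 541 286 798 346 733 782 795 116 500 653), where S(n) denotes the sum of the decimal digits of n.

147

6+5+4+1+2+8+6+7+9+8+3+4+6+7+3+3+7+8+2+7+9+5+1+1+6+5+0+0+6+5+3 = 147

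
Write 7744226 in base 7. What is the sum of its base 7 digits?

7744226 in base 7 is 122552630.
Digit sum: 1+2+2+5+5+2+6+3+0 = 26.

26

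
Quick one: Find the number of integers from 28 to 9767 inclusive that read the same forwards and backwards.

The integers in [28, 9767] that read the same forwards and backwards: 33, 44, 55, 66, 77, 88, …, 9559, 9669.
184 qualify.

184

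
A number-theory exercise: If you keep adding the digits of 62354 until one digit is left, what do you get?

2

6+2+3+5+4 = 20
2+0 = 2
(Equivalently, 62354 mod 9 = 2.)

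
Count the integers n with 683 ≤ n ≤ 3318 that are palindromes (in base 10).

55

The integers in [683, 3318] that are palindromes (in base 10): 686, 696, 707, 717, 727, 737, …, 3113, 3223.
55 qualify.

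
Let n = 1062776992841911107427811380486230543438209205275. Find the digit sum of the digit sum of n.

17

First digit sum: 197.
1+9+7 = 17.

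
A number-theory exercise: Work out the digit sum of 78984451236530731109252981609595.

147

7+8+9+8+4+4+5+1+2+3+6+5+3+0+7+3+1+1+0+9+2+5+2+9+8+1+6+0+9+5+9+5 = 147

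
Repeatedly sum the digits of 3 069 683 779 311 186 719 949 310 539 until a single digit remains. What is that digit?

3+0+6+9+6+8+3+7+7+9+3+1+1+1+8+6+7+1+9+9+4+9+3+1+0+5+3+9 = 138
1+3+8 = 12
1+2 = 3

3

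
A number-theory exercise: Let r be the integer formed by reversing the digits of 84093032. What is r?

23039048

Reversing 84093032 gives 23039048.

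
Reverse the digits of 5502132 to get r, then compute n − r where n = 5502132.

3190077

Reverse of 5502132 is 2312055.
5502132 − 2312055 = 3190077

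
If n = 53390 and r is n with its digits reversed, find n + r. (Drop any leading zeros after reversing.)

62725

Reverse of 53390 is 9335.
53390 + 9335 = 62725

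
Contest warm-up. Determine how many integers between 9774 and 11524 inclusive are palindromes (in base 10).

19

The integers in [9774, 11524] that are palindromes (in base 10): 9779, 9889, 9999, 10001, 10101, 10201, …, 11411, 11511.
19 qualify.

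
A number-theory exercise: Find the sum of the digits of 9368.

26

9+3+6+8 = 26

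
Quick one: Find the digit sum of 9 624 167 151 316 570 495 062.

9+6+2+4+1+6+7+1+5+1+3+1+6+5+7+0+4+9+5+0+6+2 = 90

90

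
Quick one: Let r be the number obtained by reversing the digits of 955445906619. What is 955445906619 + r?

1872055451178

Reverse of 955445906619 is 916609544559.
955445906619 + 916609544559 = 1872055451178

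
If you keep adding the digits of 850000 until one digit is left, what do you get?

4

8+5+0+0+0+0 = 13
1+3 = 4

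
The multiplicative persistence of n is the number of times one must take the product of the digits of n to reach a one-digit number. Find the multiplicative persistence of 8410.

1

8410 → 0 (1 step)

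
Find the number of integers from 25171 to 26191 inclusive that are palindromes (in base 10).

10

The integers in [25171, 26191] that are palindromes (in base 10): 25252, 25352, 25452, 25552, 25652, 25752, 25852, 25952, 26062, 26162.
10 qualify.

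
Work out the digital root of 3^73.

The digital root of n equals n mod 9 (or 9 when 9 | n), so we need 3^73 mod 9.
3^73 ≡ 0 (mod 9), so the digital root is 9.

9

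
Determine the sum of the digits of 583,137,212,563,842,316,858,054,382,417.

125

5+8+3+1+3+7+2+1+2+5+6+3+8+4+2+3+1+6+8+5+8+0+5+4+3+8+2+4+1+7 = 125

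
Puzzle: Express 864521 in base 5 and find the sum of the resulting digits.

13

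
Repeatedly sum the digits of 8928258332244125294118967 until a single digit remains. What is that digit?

8+9+2+8+2+5+8+3+3+2+2+4+4+1+2+5+2+9+4+1+1+8+9+6+7 = 115
1+1+5 = 7
(Equivalently, 8928258332244125294118967 mod 9 = 7.)

7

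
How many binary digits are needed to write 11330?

14

11330 in base 2 is 10110001000010, which has 14 digits.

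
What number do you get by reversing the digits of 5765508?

8055675

Reversing 5765508 gives 8055675.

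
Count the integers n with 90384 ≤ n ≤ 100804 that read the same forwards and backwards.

The integers in [90384, 100804] that read the same forwards and backwards: 90409, 90509, 90609, 90709, 90809, 90909, …, 99999, 100001.
97 qualify.

97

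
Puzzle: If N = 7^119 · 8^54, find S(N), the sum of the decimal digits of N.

670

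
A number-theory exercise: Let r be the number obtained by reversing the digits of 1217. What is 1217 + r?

Reverse of 1217 is 7121.
1217 + 7121 = 8338

8338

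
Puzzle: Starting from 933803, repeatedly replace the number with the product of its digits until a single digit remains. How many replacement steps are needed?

1

933803 → 0 (1 step)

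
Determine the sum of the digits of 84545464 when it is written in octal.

31

84545464 in base 8 is 502407670.
Digit sum: 5+0+2+4+0+7+6+7+0 = 31.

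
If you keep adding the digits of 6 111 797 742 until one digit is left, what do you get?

6+1+1+1+7+9+7+7+4+2 = 45
4+5 = 9

9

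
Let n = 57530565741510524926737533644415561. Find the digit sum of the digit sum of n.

First digit sum: 146.
1+4+6 = 11.

11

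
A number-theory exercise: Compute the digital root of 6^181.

9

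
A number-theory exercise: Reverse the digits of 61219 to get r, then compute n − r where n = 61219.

Reverse of 61219 is 91216.
61219 − 91216 = -29997

-29997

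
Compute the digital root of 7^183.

1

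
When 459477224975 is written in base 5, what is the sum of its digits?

27

459477224975 in base 5 is 30012002132144400.
Digit sum: 3+0+0+1+2+0+0+2+1+3+2+1+4+4+4+0+0 = 27.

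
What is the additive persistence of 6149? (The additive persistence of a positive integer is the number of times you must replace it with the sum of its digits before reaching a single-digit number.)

2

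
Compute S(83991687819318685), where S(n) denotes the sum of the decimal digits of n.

8+3+9+9+1+6+8+7+8+1+9+3+1+8+6+8+5 = 100

100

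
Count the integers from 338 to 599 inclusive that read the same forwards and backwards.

26

The integers in [338, 599] that read the same forwards and backwards: 343, 353, 363, 373, 383, 393, …, 585, 595.
26 qualify.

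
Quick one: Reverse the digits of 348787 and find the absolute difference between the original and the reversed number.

439056

Reverse of 348787 is 787843.
|348787 − 787843| = 439056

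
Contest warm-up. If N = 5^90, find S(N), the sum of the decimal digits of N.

316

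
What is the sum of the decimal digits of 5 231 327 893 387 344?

72

5+2+3+1+3+2+7+8+9+3+3+8+7+3+4+4 = 72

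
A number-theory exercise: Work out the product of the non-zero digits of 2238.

2×2×3×8 = 96

96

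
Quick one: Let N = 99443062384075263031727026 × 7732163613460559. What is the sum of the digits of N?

99443062384075263031727026 × 7732163613460559 = 768910028577235176835871094052534105367534
Sum of its 42 digits: 182.

182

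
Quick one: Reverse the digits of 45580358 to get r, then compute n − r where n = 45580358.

-39728196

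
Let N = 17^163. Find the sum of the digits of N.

17^163 = 365741451952531252906295318804284300760570085125486622356629354989853625068162324810182390595876307132845646145452075958329439092790843922410571685290620586629352896265037879243272487846808876444331313
Sum of its 201 digits: 899.

899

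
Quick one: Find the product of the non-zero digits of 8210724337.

8×2×1×7×2×4×3×3×7 = 56448

56448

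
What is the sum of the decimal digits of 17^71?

386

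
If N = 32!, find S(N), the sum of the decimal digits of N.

108

32! = 263130836933693530167218012160000000
Sum of its 36 digits: 108.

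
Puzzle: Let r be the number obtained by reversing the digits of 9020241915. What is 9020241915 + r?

14211662124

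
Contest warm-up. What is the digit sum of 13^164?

835

13^164 = 486082267741725686461465072367119801511462184354442617737871858732262474061213473291414191485583808473845624851371982707918018983381062939958751597905920603096765580665918344056082961
Sum of its 183 digits: 835.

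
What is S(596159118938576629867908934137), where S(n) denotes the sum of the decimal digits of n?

165

5+9+6+1+5+9+1+1+8+9+3+8+5+7+6+6+2+9+8+6+7+9+0+8+9+3+4+1+3+7 = 165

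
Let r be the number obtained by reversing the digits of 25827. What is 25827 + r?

Reverse of 25827 is 72852.
25827 + 72852 = 98679

98679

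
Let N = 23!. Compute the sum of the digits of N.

23! = 25852016738884976640000
Sum of its 23 digits: 99.

99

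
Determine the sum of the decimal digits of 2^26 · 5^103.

2^26 · 5^103 = 66174449004242213989712695365597028285264968872070312500000000000000000000000000
Sum of its 80 digits: 245.

245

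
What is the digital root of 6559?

6+5+5+9 = 25
2+5 = 7
(Equivalently, 6559 mod 9 = 7.)

7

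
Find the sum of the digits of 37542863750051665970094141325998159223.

3+7+5+4+2+8+6+3+7+5+0+0+5+1+6+6+5+9+7+0+0+9+4+1+4+1+3+2+5+9+9+8+1+5+9+2+2+3 = 166

166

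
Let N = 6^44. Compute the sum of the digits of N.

6^44 = 17324272922341479351919144385642496
Sum of its 35 digits: 153.

153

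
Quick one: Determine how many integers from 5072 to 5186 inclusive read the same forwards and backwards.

1

The integers in [5072, 5186] that read the same forwards and backwards: 5115.
1 qualifies.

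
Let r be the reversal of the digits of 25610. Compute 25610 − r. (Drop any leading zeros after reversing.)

23958

Reverse of 25610 is 1652.
25610 − 1652 = 23958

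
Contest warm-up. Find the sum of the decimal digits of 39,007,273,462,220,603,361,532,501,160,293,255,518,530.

137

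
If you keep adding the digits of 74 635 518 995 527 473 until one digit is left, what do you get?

7+4+6+3+5+5+1+8+9+9+5+5+2+7+4+7+3 = 90
9+0 = 9

9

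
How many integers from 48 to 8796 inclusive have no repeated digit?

4671

The integers in [48, 8796] that have no repeated digit: 48, 49, 50, 51, 52, 53, …, 8795, 8796.
4671 qualify.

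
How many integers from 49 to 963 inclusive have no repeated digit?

The integers in [49, 963] that have no repeated digit: 49, 50, 51, 52, 53, 54, …, 962, 963.
674 qualify.

674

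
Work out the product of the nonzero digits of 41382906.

4×1×3×8×2×9×6 = 10368

10368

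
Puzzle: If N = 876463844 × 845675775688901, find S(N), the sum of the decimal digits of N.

106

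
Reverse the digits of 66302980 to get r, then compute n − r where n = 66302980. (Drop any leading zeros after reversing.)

Reverse of 66302980 is 8920366.
66302980 − 8920366 = 57382614

57382614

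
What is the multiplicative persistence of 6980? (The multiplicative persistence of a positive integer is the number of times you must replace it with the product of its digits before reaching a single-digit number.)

1

6980 → 0 (1 step)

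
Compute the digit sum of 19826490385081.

64

1+9+8+2+6+4+9+0+3+8+5+0+8+1 = 64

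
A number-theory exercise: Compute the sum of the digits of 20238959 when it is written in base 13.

20238959 in base 13 is 4268120.
Digit sum: 4+2+6+8+1+2+0 = 23.

23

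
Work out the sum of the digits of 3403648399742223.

69

3+4+0+3+6+4+8+3+9+9+7+4+2+2+2+3 = 69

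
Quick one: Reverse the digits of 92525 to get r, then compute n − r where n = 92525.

Reverse of 92525 is 52529.
92525 − 52529 = 39996

39996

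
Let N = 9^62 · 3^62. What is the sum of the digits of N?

9^62 · 3^62 = 55533286725436600015342211508328744516059680222346098411797141428073753123071084716289129
Sum of its 89 digits: 351.

351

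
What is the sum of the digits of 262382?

23

2+6+2+3+8+2 = 23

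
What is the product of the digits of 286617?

4032

2×8×6×6×1×7 = 4032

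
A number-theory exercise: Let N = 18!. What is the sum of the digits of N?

18! = 6402373705728000
Sum of its 16 digits: 54.

54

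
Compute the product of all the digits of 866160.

0

8×6×6×1×6×0 = 0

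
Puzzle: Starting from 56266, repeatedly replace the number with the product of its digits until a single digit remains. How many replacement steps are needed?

2

56266 → 2160 → 0 (2 steps)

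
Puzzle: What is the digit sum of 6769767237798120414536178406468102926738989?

6+7+6+9+7+6+7+2+3+7+7+9+8+1+2+0+4+1+4+5+3+6+1+7+8+4+0+6+4+6+8+1+0+2+9+2+6+7+3+8+9+8+9 = 218

218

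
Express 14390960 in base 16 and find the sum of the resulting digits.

14390960 in base 16 is DB96B0.
Digit sum: 13+11+9+6+11+0 = 50.

50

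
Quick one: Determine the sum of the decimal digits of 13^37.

13^37 = 164400841185494513395503358052498933338333
Sum of its 42 digits: 175.

175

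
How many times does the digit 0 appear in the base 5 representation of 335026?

335026 in base 5 is 41210101.
The digit 0 appears 2 times.

2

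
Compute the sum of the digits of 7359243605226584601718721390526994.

7+3+5+9+2+4+3+6+0+5+2+2+6+5+8+4+6+0+1+7+1+8+7+2+1+3+9+0+5+2+6+9+9+4 = 151

151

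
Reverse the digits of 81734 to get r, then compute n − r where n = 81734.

38016

Reverse of 81734 is 43718.
81734 − 43718 = 38016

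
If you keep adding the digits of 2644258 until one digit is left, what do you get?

4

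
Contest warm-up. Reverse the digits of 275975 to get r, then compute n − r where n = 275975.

Reverse of 275975 is 579572.
275975 − 579572 = -303597

-303597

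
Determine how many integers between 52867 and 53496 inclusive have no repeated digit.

222

The integers in [52867, 53496] that have no repeated digit: 52867, 52869, 52870, 52871, 52873, 52874, …, 53492, 53496.
222 qualify.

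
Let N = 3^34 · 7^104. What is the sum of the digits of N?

3^34 · 7^104 = 129514627842811306860545562191818589557040775921293094339452285501999532614997267309540135670763661572169
Sum of its 105 digits: 477.

477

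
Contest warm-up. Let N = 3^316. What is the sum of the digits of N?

3^316 = 5892729306312396475141709920755116134768208062212821158643032199330518356549590227890947804126424422725371281829262922720655337637312464378621541132721
Sum of its 151 digits: 621.

621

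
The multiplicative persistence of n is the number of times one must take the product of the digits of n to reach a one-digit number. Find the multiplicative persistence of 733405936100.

1

733405936100 → 0 (1 step)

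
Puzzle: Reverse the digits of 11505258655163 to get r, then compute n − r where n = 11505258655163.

-24650426595348

Reverse of 11505258655163 is 36155685250511.
11505258655163 − 36155685250511 = -24650426595348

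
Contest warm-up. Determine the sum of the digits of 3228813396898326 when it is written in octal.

3228813396898326 in base 8 is 133611326344271026.
Digit sum: 1+3+3+6+1+1+3+2+6+3+4+4+2+7+1+0+2+6 = 55.

55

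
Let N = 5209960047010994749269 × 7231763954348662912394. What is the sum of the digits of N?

195

5209960047010994749269 × 7231763954348662912394 = 37677201271570777112894056633445171342539986
Sum of its 44 digits: 195.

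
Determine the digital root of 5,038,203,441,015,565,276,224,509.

8

5+0+3+8+2+0+3+4+4+1+0+1+5+5+6+5+2+7+6+2+2+4+5+0+9 = 89
8+9 = 17
1+7 = 8
(Equivalently, 5,038,203,441,015,565,276,224,509 mod 9 = 8.)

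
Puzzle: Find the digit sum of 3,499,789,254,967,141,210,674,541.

118

3+4+9+9+7+8+9+2+5+4+9+6+7+1+4+1+2+1+0+6+7+4+5+4+1 = 118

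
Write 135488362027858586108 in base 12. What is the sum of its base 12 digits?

98

135488362027858586108 in base 12 is 5109B29544B0527B138.
Digit sum: 5+1+0+9+11+2+9+5+4+4+11+0+5+2+7+11+1+3+8 = 98.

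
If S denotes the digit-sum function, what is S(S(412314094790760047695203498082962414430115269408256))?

8

First digit sum: 206.
2+0+6 = 8.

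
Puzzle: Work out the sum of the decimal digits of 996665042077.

9+9+6+6+6+5+0+4+2+0+7+7 = 61

61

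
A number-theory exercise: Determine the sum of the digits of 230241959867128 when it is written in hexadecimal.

230241959867128 in base 16 is D167623AF2F8.
Digit sum: 13+1+6+7+6+2+3+10+15+2+15+8 = 88.

88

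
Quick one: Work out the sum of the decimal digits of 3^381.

3^381 = 60701307829345189598774052427511817542263878230067241627714758618305019959491554026181355395005222312988332370503818752056184095339903896765894489087914722228298983367879572998390803
Sum of its 182 digits: 846.

846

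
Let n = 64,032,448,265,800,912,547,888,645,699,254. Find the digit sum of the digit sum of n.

First digit sum: 154.
1+5+4 = 10.

10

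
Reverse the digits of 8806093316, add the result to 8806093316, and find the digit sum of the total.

Reversal of 8806093316 is 6133906088; 8806093316 + 6133906088 = 14939999404.
Digit sum of 14939999404: 1+4+9+3+9+9+9+9+4+0+4 = 61.

61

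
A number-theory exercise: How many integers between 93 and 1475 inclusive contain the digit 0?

The integers in [93, 1475] that contain the digit 0: 100, 101, 102, 103, 104, 105, …, 1460, 1470.
345 qualify.

345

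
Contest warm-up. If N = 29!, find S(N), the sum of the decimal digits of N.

29! = 8841761993739701954543616000000
Sum of its 31 digits: 126.

126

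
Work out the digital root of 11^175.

2

The digital root of n equals n mod 9 (or 9 when 9 | n), so we need 11^175 mod 9.
11^175 ≡ 2 (mod 9), so the digital root is 2.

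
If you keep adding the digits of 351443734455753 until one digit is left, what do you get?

9

3+5+1+4+4+3+7+3+4+4+5+5+7+5+3 = 63
6+3 = 9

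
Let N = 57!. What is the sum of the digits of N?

57! = 40526919504877216755680601905432322134980384796226602145184481280000000000000
Sum of its 77 digits: 270.

270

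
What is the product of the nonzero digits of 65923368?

233280

6×5×9×2×3×3×6×8 = 233280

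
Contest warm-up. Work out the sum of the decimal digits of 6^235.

801

6^235 = 733742778851341409619733340198828569000360613136155744207555843248275068459627285161255045871461008670157842224182176643882436644269169168905648473673060076318828543045272322678194176
Sum of its 183 digits: 801.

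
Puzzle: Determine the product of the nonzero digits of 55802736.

5×5×8×2×7×3×6 = 50400

50400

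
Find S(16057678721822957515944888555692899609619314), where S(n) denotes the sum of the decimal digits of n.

232

1+6+0+5+7+6+7+8+7+2+1+8+2+2+9+5+7+5+1+5+9+4+4+8+8+8+5+5+5+6+9+2+8+9+9+6+0+9+6+1+9+3+1+4 = 232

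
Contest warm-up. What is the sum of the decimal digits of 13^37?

175

13^37 = 164400841185494513395503358052498933338333
Sum of its 42 digits: 175.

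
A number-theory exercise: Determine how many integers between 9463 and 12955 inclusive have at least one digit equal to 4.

The integers in [9463, 12955] that have at least one digit equal to 4: 9463, 9464, 9465, 9466, 9467, 9468, …, 12949, 12954.
941 qualify.

941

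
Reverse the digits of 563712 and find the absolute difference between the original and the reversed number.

346347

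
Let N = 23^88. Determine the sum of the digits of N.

23^88 = 679281160055485075964274644080794539940156517118780106411116682133247930463173616890093368505350035783450535845454630081
Sum of its 120 digits: 499.

499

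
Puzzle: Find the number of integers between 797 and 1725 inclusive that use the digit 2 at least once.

The integers in [797, 1725] that use the digit 2 at least once: 802, 812, 820, 821, 822, 823, …, 1724, 1725.
260 qualify.

260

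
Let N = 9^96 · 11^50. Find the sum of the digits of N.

9^96 · 11^50 = 475242382120360363218165905428050209359934816149830649142636033406802986446091857798854579385109385886985933799774765837292900894830840347418041
Sum of its 144 digits: 675.

675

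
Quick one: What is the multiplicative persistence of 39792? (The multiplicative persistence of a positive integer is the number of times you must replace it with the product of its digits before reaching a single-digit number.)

2

39792 → 3402 → 0 (2 steps)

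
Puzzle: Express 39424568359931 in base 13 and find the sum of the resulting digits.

83

39424568359931 in base 13 is 18CC94A904851.
Digit sum: 1+8+12+12+9+4+10+9+0+4+8+5+1 = 83.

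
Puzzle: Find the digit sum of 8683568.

44

8+6+8+3+5+6+8 = 44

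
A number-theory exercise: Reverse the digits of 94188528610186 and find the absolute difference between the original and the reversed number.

26086846022037

Reverse of 94188528610186 is 68101682588149.
|94188528610186 − 68101682588149| = 26086846022037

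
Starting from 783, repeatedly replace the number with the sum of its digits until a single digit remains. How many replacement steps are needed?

783 → 18 → 9 (2 steps)

2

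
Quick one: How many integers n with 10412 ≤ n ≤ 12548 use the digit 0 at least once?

1049

The integers in [10412, 12548] that use the digit 0 at least once: 10412, 10413, 10414, 10415, 10416, 10417, …, 12530, 12540.
1049 qualify.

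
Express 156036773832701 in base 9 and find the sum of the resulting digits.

61

156036773832701 in base 9 is 673428161417245.
Digit sum: 6+7+3+4+2+8+1+6+1+4+1+7+2+4+5 = 61.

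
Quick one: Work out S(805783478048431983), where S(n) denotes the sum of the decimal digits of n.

90

8+0+5+7+8+3+4+7+8+0+4+8+4+3+1+9+8+3 = 90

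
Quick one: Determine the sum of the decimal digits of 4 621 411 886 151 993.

69

4+6+2+1+4+1+1+8+8+6+1+5+1+9+9+3 = 69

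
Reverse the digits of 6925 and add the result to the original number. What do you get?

Reverse of 6925 is 5296.
6925 + 5296 = 12221

12221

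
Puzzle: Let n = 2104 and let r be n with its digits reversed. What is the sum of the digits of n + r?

Reversal of 2104 is 4012; 2104 + 4012 = 6116.
Digit sum of 6116: 6+1+1+6 = 14.

14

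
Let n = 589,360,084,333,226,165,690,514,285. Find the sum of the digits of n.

5+8+9+3+6+0+0+8+4+3+3+3+2+2+6+1+6+5+6+9+0+5+1+4+2+8+5 = 114

114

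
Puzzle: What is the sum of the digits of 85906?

8+5+9+0+6 = 28

28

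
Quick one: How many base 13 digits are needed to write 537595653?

8

537595653 in base 13 is 874B944A, which has 8 digits.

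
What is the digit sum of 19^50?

19^50 = 8663234049605954426644038200675212212900743262211018069459689001
Sum of its 64 digits: 244.

244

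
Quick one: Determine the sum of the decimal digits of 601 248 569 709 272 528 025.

6+0+1+2+4+8+5+6+9+7+0+9+2+7+2+5+2+8+0+2+5 = 90

90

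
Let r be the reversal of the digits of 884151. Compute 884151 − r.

Reverse of 884151 is 151488.
884151 − 151488 = 732663

732663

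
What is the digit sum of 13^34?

193

13^34 = 74829695578286078013428929473144712489
Sum of its 38 digits: 193.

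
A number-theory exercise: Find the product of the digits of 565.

5×6×5 = 150

150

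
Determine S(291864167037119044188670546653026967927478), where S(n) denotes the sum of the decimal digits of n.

2+9+1+8+6+4+1+6+7+0+3+7+1+1+9+0+4+4+1+8+8+6+7+0+5+4+6+6+5+3+0+2+6+9+6+7+9+2+7+4+7+8 = 199

199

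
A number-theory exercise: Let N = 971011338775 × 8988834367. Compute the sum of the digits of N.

106

971011338775 × 8988834367 = 8728260092727399680425
Sum of its 22 digits: 106.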